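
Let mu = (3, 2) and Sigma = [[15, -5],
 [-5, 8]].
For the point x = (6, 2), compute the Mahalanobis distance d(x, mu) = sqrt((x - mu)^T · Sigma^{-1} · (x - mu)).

Step 1 — centre the observation: (x - mu) = (3, 0).

Step 2 — invert Sigma. det(Sigma) = 15·8 - (-5)² = 95.
  Sigma^{-1} = (1/det) · [[d, -b], [-b, a]] = [[0.0842, 0.0526],
 [0.0526, 0.1579]].

Step 3 — form the quadratic (x - mu)^T · Sigma^{-1} · (x - mu):
  Sigma^{-1} · (x - mu) = (0.2526, 0.1579).
  (x - mu)^T · [Sigma^{-1} · (x - mu)] = (3)·(0.2526) + (0)·(0.1579) = 0.7579.

Step 4 — take square root: d = √(0.7579) ≈ 0.8706.

d(x, mu) = √(0.7579) ≈ 0.8706


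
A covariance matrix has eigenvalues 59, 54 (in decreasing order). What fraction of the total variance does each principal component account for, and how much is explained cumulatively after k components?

Step 1 — total variance = trace(Sigma) = Σ λ_i = 59 + 54 = 113.

Step 2 — fraction explained by component i = λ_i / Σ λ:
  PC1: 59/113 = 0.5221
  PC2: 54/113 = 0.4779

Step 3 — cumulative fraction after k components = (λ_1 + ... + λ_k) / Σ λ:
  k = 1: 59/113 = 0.5221
  k = 2: (59 + 54)/113 = 113/113 = 1

Summary (fraction, with percent):

explained: PC1 0.5221 (52.21%), PC2 0.4779 (47.79%);  cumulative: 0.5221, 1


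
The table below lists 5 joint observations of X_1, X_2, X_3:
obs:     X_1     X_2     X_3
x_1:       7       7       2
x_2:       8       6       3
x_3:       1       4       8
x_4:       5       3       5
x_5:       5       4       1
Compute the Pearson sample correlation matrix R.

Step 1 — column means:
  mean(X_1) = (7 + 8 + 1 + 5 + 5) / 5 = 26/5 = 5.2
  mean(X_2) = (7 + 6 + 4 + 3 + 4) / 5 = 24/5 = 4.8
  mean(X_3) = (2 + 3 + 8 + 5 + 1) / 5 = 19/5 = 3.8

Step 2 — sample variances and covariances s[i,j] = (1/(n-1)) · Σ_k (x_{k,i} - mean_i) · (x_{k,j} - mean_j), with n-1 = 4:
  s[X_1,X_1] = ((1.8)·(1.8) + (2.8)·(2.8) + (-4.2)·(-4.2) + (-0.2)·(-0.2) + (-0.2)·(-0.2)) / 4 = 28.8/4 = 7.2
  s[X_1,X_2] = ((1.8)·(2.2) + (2.8)·(1.2) + (-4.2)·(-0.8) + (-0.2)·(-1.8) + (-0.2)·(-0.8)) / 4 = 11.2/4 = 2.8
  s[X_1,X_3] = ((1.8)·(-1.8) + (2.8)·(-0.8) + (-4.2)·(4.2) + (-0.2)·(1.2) + (-0.2)·(-2.8)) / 4 = -22.8/4 = -5.7
  s[X_2,X_2] = ((2.2)·(2.2) + (1.2)·(1.2) + (-0.8)·(-0.8) + (-1.8)·(-1.8) + (-0.8)·(-0.8)) / 4 = 10.8/4 = 2.7
  s[X_2,X_3] = ((2.2)·(-1.8) + (1.2)·(-0.8) + (-0.8)·(4.2) + (-1.8)·(1.2) + (-0.8)·(-2.8)) / 4 = -8.2/4 = -2.05
  s[X_3,X_3] = ((-1.8)·(-1.8) + (-0.8)·(-0.8) + (4.2)·(4.2) + (1.2)·(1.2) + (-2.8)·(-2.8)) / 4 = 30.8/4 = 7.7
  Sample standard deviations s_i = √(s[i,i]):
  s(X_1) = √(7.2) = 2.6833
  s(X_2) = √(2.7) = 1.6432
  s(X_3) = √(7.7) = 2.7749

Step 3 — r_{ij} = s_{ij} / (s_i · s_j):
  r[X_1,X_1] = 1 (diagonal).
  r[X_1,X_2] = 2.8 / (2.6833 · 1.6432) = 2.8 / 4.4091 = 0.6351
  r[X_1,X_3] = -5.7 / (2.6833 · 2.7749) = -5.7 / 7.4458 = -0.7655
  r[X_2,X_2] = 1 (diagonal).
  r[X_2,X_3] = -2.05 / (1.6432 · 2.7749) = -2.05 / 4.5596 = -0.4496
  r[X_3,X_3] = 1 (diagonal).

R is symmetric with unit diagonal. Assembling:

R = [[1, 0.6351, -0.7655],
 [0.6351, 1, -0.4496],
 [-0.7655, -0.4496, 1]]


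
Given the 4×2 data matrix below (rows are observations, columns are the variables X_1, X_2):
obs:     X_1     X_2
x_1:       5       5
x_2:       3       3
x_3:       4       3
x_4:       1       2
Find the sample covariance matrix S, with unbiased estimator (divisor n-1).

Step 1 — column means:
  mean(X_1) = (5 + 3 + 4 + 1) / 4 = 13/4 = 3.25
  mean(X_2) = (5 + 3 + 3 + 2) / 4 = 13/4 = 3.25

Step 2 — sample covariance S[i,j] = (1/(n-1)) · Σ_k (x_{k,i} - mean_i) · (x_{k,j} - mean_j), with n-1 = 3.
  S[X_1,X_1] = ((1.75)·(1.75) + (-0.25)·(-0.25) + (0.75)·(0.75) + (-2.25)·(-2.25)) / 3 = 8.75/3 = 2.9167
  S[X_1,X_2] = ((1.75)·(1.75) + (-0.25)·(-0.25) + (0.75)·(-0.25) + (-2.25)·(-1.25)) / 3 = 5.75/3 = 1.9167
  S[X_2,X_2] = ((1.75)·(1.75) + (-0.25)·(-0.25) + (-0.25)·(-0.25) + (-1.25)·(-1.25)) / 3 = 4.75/3 = 1.5833

S is symmetric (S[j,i] = S[i,j]). Assembling:

S = [[2.9167, 1.9167],
 [1.9167, 1.5833]]


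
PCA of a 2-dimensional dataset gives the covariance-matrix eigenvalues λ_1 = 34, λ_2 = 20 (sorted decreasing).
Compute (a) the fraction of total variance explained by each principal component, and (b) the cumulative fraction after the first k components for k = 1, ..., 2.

Step 1 — total variance = trace(Sigma) = Σ λ_i = 34 + 20 = 54.

Step 2 — fraction explained by component i = λ_i / Σ λ:
  PC1: 34/54 = 0.6296
  PC2: 20/54 = 0.3704

Step 3 — cumulative fraction after k components = (λ_1 + ... + λ_k) / Σ λ:
  k = 1: 34/54 = 0.6296
  k = 2: (34 + 20)/54 = 54/54 = 1

Summary (fraction, with percent):

explained: PC1 0.6296 (62.96%), PC2 0.3704 (37.04%);  cumulative: 0.6296, 1


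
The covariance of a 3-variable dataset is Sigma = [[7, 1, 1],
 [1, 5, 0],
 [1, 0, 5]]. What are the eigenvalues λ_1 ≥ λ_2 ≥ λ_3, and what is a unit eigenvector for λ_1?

Step 1 — characteristic polynomial p(λ) = det(λI - Sigma) = λ³ - tr·λ² + c_1·λ - det, where tr = trace, c_1 = sum of the principal 2×2 minors, det = det(Sigma):
  tr = 7 + 5 + 5 = 17,
  c_1 = (7·5 - (1)²) + (7·5 - (1)²) + (5·5 - (0)²) = 34 + 34 + 25 = 93,
  det = 7·(5·5 - (0)²) - (1)·((1)·5 - (0)·(1)) + (1)·((1)·(0) - 5·(1)) = 7·(25) - (1)·(5) + (1)·(-5) = 165.
  So p(λ) = λ³ - 17λ² + 93λ - 165.
Step 2 — look for an integer root (rational root theorem: any rational root is an integer divisor of 165). Testing λ = 5:
  p(5) = 125 - 425 + 465 - 165 = 0  ✓
  Dividing out (λ - 5): p(λ) = (λ - 5)(λ² - 12λ + 33).
Step 3 — remaining eigenvalues from the quadratic λ² - 12λ + 33 = 0:
  Δ = 12² - 4·33 = 144 - 132 = 12,  λ = (12 ± √12)/2 = (12 ± 3.4641)/2 ≈ 7.7321 or 4.2679.
  Sorted: λ_1 = 7.7321,  λ_2 = 5,  λ_3 = 4.2679  (check: sum = 17 = tr ✓).

Step 4 — unit eigenvector for λ_1 ≈ 7.7321: v spans the null space of (Sigma - λ_1 I), whose rows are
  r_1 = (-0.7321, 1, 1),  r_2 = (1, -2.7321, 0),  r_3 = (1, 0, -2.7321).
  v is orthogonal to every row, so take v ∝ r_1 × r_2 = ((1)·(0) - (1)·(-2.7321), (1)·(1) - (-0.7321)·(0), (-0.7321)·(-2.7321) - (1)·(1)) ≈ (2.7321, 1, 1).
  Let u = (2.7321, 1, 1).
  ||u|| = √((2.7321)² + (1)² + (1)²) = √(9.4641) ≈ 3.0764,  v_1 = u/||u|| ≈ (0.8881, 0.3251, 0.3251) (||v_1|| = 1).

λ_1 = 7.7321,  λ_2 = 5,  λ_3 = 4.2679;  v_1 ≈ (0.8881, 0.3251, 0.3251)


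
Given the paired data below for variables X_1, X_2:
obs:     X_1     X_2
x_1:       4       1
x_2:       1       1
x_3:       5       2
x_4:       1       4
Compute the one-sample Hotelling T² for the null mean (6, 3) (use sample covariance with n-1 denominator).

Step 1 — sample mean vector:
  mean(X_1) = (4 + 1 + 5 + 1) / 4 = 11/4 = 2.75
  mean(X_2) = (1 + 1 + 2 + 4) / 4 = 8/4 = 2
  x̄ = (2.75, 2),  deviation x̄ - mu_0 = (2.75, 2) - (6, 3) = (-3.25, -1).

Step 2 — sample covariance matrix, S[i,j] = (1/(n-1)) · Σ_k (x_{k,i} - mean_i) · (x_{k,j} - mean_j), divisor n-1 = 3:
  S[X_1,X_1] = ((1.25)·(1.25) + (-1.75)·(-1.75) + (2.25)·(2.25) + (-1.75)·(-1.75)) / 3 = 12.75/3 = 4.25
  S[X_1,X_2] = ((1.25)·(-1) + (-1.75)·(-1) + (2.25)·(0) + (-1.75)·(2)) / 3 = -3/3 = -1
  S[X_2,X_2] = ((-1)·(-1) + (-1)·(-1) + (0)·(0) + (2)·(2)) / 3 = 6/3 = 2
  S = [[4.25, -1],
 [-1, 2]].

Step 3 — invert S. det(S) = 4.25·2 - (-1)² = 7.5.
  S^{-1} = (1/det) · [[d, -b], [-b, a]] = [[0.2667, 0.1333],
 [0.1333, 0.5667]].

Step 4 — quadratic form (x̄ - mu_0)^T · S^{-1} · (x̄ - mu_0):
  S^{-1} · (x̄ - mu_0) = (-1, -1),
  (x̄ - mu_0)^T · [...] = (-3.25)·(-1) + (-1)·(-1) = 4.25.

Step 5 — scale by n: T² = 4 · 4.25 = 17.

T² ≈ 17


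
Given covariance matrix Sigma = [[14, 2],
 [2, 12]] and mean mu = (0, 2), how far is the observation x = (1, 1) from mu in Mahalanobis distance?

Step 1 — centre the observation: (x - mu) = (1, -1).

Step 2 — invert Sigma. det(Sigma) = 14·12 - (2)² = 164.
  Sigma^{-1} = (1/det) · [[d, -b], [-b, a]] = [[0.0732, -0.0122],
 [-0.0122, 0.0854]].

Step 3 — form the quadratic (x - mu)^T · Sigma^{-1} · (x - mu):
  Sigma^{-1} · (x - mu) = (0.0854, -0.0976).
  (x - mu)^T · [Sigma^{-1} · (x - mu)] = (1)·(0.0854) + (-1)·(-0.0976) = 0.1829.

Step 4 — take square root: d = √(0.1829) ≈ 0.4277.

d(x, mu) = √(0.1829) ≈ 0.4277


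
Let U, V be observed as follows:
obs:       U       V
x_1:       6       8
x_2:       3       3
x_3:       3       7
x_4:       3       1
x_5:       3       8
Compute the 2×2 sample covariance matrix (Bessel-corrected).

Step 1 — column means:
  mean(U) = (6 + 3 + 3 + 3 + 3) / 5 = 18/5 = 3.6
  mean(V) = (8 + 3 + 7 + 1 + 8) / 5 = 27/5 = 5.4

Step 2 — sample covariance S[i,j] = (1/(n-1)) · Σ_k (x_{k,i} - mean_i) · (x_{k,j} - mean_j), with n-1 = 4.
  S[U,U] = ((2.4)·(2.4) + (-0.6)·(-0.6) + (-0.6)·(-0.6) + (-0.6)·(-0.6) + (-0.6)·(-0.6)) / 4 = 7.2/4 = 1.8
  S[U,V] = ((2.4)·(2.6) + (-0.6)·(-2.4) + (-0.6)·(1.6) + (-0.6)·(-4.4) + (-0.6)·(2.6)) / 4 = 7.8/4 = 1.95
  S[V,V] = ((2.6)·(2.6) + (-2.4)·(-2.4) + (1.6)·(1.6) + (-4.4)·(-4.4) + (2.6)·(2.6)) / 4 = 41.2/4 = 10.3

S is symmetric (S[j,i] = S[i,j]). Assembling:

S = [[1.8, 1.95],
 [1.95, 10.3]]


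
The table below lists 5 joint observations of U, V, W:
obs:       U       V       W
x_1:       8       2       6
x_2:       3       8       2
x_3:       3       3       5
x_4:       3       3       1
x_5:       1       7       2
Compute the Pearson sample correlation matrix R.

Step 1 — column means:
  mean(U) = (8 + 3 + 3 + 3 + 1) / 5 = 18/5 = 3.6
  mean(V) = (2 + 8 + 3 + 3 + 7) / 5 = 23/5 = 4.6
  mean(W) = (6 + 2 + 5 + 1 + 2) / 5 = 16/5 = 3.2

Step 2 — sample variances and covariances s[i,j] = (1/(n-1)) · Σ_k (x_{k,i} - mean_i) · (x_{k,j} - mean_j), with n-1 = 4:
  s[U,U] = ((4.4)·(4.4) + (-0.6)·(-0.6) + (-0.6)·(-0.6) + (-0.6)·(-0.6) + (-2.6)·(-2.6)) / 4 = 27.2/4 = 6.8
  s[U,V] = ((4.4)·(-2.6) + (-0.6)·(3.4) + (-0.6)·(-1.6) + (-0.6)·(-1.6) + (-2.6)·(2.4)) / 4 = -17.8/4 = -4.45
  s[U,W] = ((4.4)·(2.8) + (-0.6)·(-1.2) + (-0.6)·(1.8) + (-0.6)·(-2.2) + (-2.6)·(-1.2)) / 4 = 16.4/4 = 4.1
  s[V,V] = ((-2.6)·(-2.6) + (3.4)·(3.4) + (-1.6)·(-1.6) + (-1.6)·(-1.6) + (2.4)·(2.4)) / 4 = 29.2/4 = 7.3
  s[V,W] = ((-2.6)·(2.8) + (3.4)·(-1.2) + (-1.6)·(1.8) + (-1.6)·(-2.2) + (2.4)·(-1.2)) / 4 = -13.6/4 = -3.4
  s[W,W] = ((2.8)·(2.8) + (-1.2)·(-1.2) + (1.8)·(1.8) + (-2.2)·(-2.2) + (-1.2)·(-1.2)) / 4 = 18.8/4 = 4.7
  Sample standard deviations s_i = √(s[i,i]):
  s(U) = √(6.8) = 2.6077
  s(V) = √(7.3) = 2.7019
  s(W) = √(4.7) = 2.1679

Step 3 — r_{ij} = s_{ij} / (s_i · s_j):
  r[U,U] = 1 (diagonal).
  r[U,V] = -4.45 / (2.6077 · 2.7019) = -4.45 / 7.0456 = -0.6316
  r[U,W] = 4.1 / (2.6077 · 2.1679) = 4.1 / 5.6533 = 0.7252
  r[V,V] = 1 (diagonal).
  r[V,W] = -3.4 / (2.7019 · 2.1679) = -3.4 / 5.8575 = -0.5805
  r[W,W] = 1 (diagonal).

R is symmetric with unit diagonal. Assembling:

R = [[1, -0.6316, 0.7252],
 [-0.6316, 1, -0.5805],
 [0.7252, -0.5805, 1]]


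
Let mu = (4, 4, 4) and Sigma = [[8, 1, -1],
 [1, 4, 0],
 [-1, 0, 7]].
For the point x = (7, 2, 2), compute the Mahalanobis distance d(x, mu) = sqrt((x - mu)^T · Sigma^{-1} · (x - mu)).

Step 1 — centre the observation: (x - mu) = (3, -2, -2).

Step 2 — invert Sigma (cofactor / det for 3×3, or solve directly):
  Sigma^{-1} = [[0.1315, -0.0329, 0.0188],
 [-0.0329, 0.2582, -0.0047],
 [0.0188, -0.0047, 0.1455]].

Step 3 — form the quadratic (x - mu)^T · Sigma^{-1} · (x - mu):
  Sigma^{-1} · (x - mu) = (0.4225, -0.6056, -0.2254).
  (x - mu)^T · [Sigma^{-1} · (x - mu)] = (3)·(0.4225) + (-2)·(-0.6056) + (-2)·(-0.2254) = 2.9296.

Step 4 — take square root: d = √(2.9296) ≈ 1.7116.

d(x, mu) = √(2.9296) ≈ 1.7116


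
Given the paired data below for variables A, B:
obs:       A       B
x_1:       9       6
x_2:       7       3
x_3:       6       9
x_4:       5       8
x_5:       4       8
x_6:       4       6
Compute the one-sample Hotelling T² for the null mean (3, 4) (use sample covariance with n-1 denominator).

Step 1 — sample mean vector:
  mean(A) = (9 + 7 + 6 + 5 + 4 + 4) / 6 = 35/6 = 5.8333
  mean(B) = (6 + 3 + 9 + 8 + 8 + 6) / 6 = 40/6 = 6.6667
  x̄ = (5.8333, 6.6667),  deviation x̄ - mu_0 = (5.8333, 6.6667) - (3, 4) = (2.8333, 2.6667).

Step 2 — sample covariance matrix, S[i,j] = (1/(n-1)) · Σ_k (x_{k,i} - mean_i) · (x_{k,j} - mean_j), divisor n-1 = 5:
  S[A,A] = ((3.1667)·(3.1667) + (1.1667)·(1.1667) + (0.1667)·(0.1667) + (-0.8333)·(-0.8333) + (-1.8333)·(-1.8333) + (-1.8333)·(-1.8333)) / 5 = 18.8333/5 = 3.7667
  S[A,B] = ((3.1667)·(-0.6667) + (1.1667)·(-3.6667) + (0.1667)·(2.3333) + (-0.8333)·(1.3333) + (-1.8333)·(1.3333) + (-1.8333)·(-0.6667)) / 5 = -8.3333/5 = -1.6667
  S[B,B] = ((-0.6667)·(-0.6667) + (-3.6667)·(-3.6667) + (2.3333)·(2.3333) + (1.3333)·(1.3333) + (1.3333)·(1.3333) + (-0.6667)·(-0.6667)) / 5 = 23.3333/5 = 4.6667
  S = [[3.7667, -1.6667],
 [-1.6667, 4.6667]].

Step 3 — invert S. det(S) = 3.7667·4.6667 - (-1.6667)² = 14.8.
  S^{-1} = (1/det) · [[d, -b], [-b, a]] = [[0.3153, 0.1126],
 [0.1126, 0.2545]].

Step 4 — quadratic form (x̄ - mu_0)^T · S^{-1} · (x̄ - mu_0):
  S^{-1} · (x̄ - mu_0) = (1.1937, 0.9977),
  (x̄ - mu_0)^T · [...] = (2.8333)·(1.1937) + (2.6667)·(0.9977) = 6.0428.

Step 5 — scale by n: T² = 6 · 6.0428 = 36.2568.

T² ≈ 36.2568


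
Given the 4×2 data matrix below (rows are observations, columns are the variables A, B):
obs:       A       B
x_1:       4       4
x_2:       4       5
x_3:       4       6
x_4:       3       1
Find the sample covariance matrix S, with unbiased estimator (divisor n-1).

Step 1 — column means:
  mean(A) = (4 + 4 + 4 + 3) / 4 = 15/4 = 3.75
  mean(B) = (4 + 5 + 6 + 1) / 4 = 16/4 = 4

Step 2 — sample covariance S[i,j] = (1/(n-1)) · Σ_k (x_{k,i} - mean_i) · (x_{k,j} - mean_j), with n-1 = 3.
  S[A,A] = ((0.25)·(0.25) + (0.25)·(0.25) + (0.25)·(0.25) + (-0.75)·(-0.75)) / 3 = 0.75/3 = 0.25
  S[A,B] = ((0.25)·(0) + (0.25)·(1) + (0.25)·(2) + (-0.75)·(-3)) / 3 = 3/3 = 1
  S[B,B] = ((0)·(0) + (1)·(1) + (2)·(2) + (-3)·(-3)) / 3 = 14/3 = 4.6667

S is symmetric (S[j,i] = S[i,j]). Assembling:

S = [[0.25, 1],
 [1, 4.6667]]


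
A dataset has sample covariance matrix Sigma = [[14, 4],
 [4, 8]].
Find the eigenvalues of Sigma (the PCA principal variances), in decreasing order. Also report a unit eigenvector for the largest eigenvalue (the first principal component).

Step 1 — characteristic polynomial of 2×2 Sigma:
  det(Sigma - λI) = λ² - trace · λ + det = 0.
  trace = 14 + 8 = 22, det = 14·8 - (4)² = 96.
Step 2 — discriminant:
  Δ = trace² - 4·det = 484 - 384 = 100.
Step 3 — eigenvalues:
  λ = (trace ± √Δ)/2 = (22 ± 10)/2,
  λ_1 = 16,  λ_2 = 6.

Step 4 — unit eigenvector for λ_1: solve (Sigma - λ_1 I)v = 0. First row:
  (14 - 16)·v_x + (4)·v_y = 0, i.e. (-2)·v_x + (4)·v_y = 0,
  so v ∝ (b, λ_1 - a) = (4, 2) = u.
  ||u|| = √((4)² + (2)²) = √(20) ≈ 4.4721,
  v_1 = u/||u|| ≈ (0.8944, 0.4472) (||v_1|| = 1).

λ_1 = 16,  λ_2 = 6;  v_1 ≈ (0.8944, 0.4472)


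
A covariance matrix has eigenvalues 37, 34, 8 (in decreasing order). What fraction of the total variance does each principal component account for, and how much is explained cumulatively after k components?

Step 1 — total variance = trace(Sigma) = Σ λ_i = 37 + 34 + 8 = 79.

Step 2 — fraction explained by component i = λ_i / Σ λ:
  PC1: 37/79 = 0.4684
  PC2: 34/79 = 0.4304
  PC3: 8/79 = 0.1013

Step 3 — cumulative fraction after k components = (λ_1 + ... + λ_k) / Σ λ:
  k = 1: 37/79 = 0.4684
  k = 2: (37 + 34)/79 = 71/79 = 0.8987
  k = 3: (37 + 34 + 8)/79 = 79/79 = 1

Summary (fraction, with percent):

explained: PC1 0.4684 (46.84%), PC2 0.4304 (43.04%), PC3 0.1013 (10.13%);  cumulative: 0.4684, 0.8987, 1


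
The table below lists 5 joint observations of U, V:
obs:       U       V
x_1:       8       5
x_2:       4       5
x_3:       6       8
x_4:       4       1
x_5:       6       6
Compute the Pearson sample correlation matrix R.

Step 1 — column means:
  mean(U) = (8 + 4 + 6 + 4 + 6) / 5 = 28/5 = 5.6
  mean(V) = (5 + 5 + 8 + 1 + 6) / 5 = 25/5 = 5

Step 2 — sample variances and covariances s[i,j] = (1/(n-1)) · Σ_k (x_{k,i} - mean_i) · (x_{k,j} - mean_j), with n-1 = 4:
  s[U,U] = ((2.4)·(2.4) + (-1.6)·(-1.6) + (0.4)·(0.4) + (-1.6)·(-1.6) + (0.4)·(0.4)) / 4 = 11.2/4 = 2.8
  s[U,V] = ((2.4)·(0) + (-1.6)·(0) + (0.4)·(3) + (-1.6)·(-4) + (0.4)·(1)) / 4 = 8/4 = 2
  s[V,V] = ((0)·(0) + (0)·(0) + (3)·(3) + (-4)·(-4) + (1)·(1)) / 4 = 26/4 = 6.5
  Sample standard deviations s_i = √(s[i,i]):
  s(U) = √(2.8) = 1.6733
  s(V) = √(6.5) = 2.5495

Step 3 — r_{ij} = s_{ij} / (s_i · s_j):
  r[U,U] = 1 (diagonal).
  r[U,V] = 2 / (1.6733 · 2.5495) = 2 / 4.2661 = 0.4688
  r[V,V] = 1 (diagonal).

R is symmetric with unit diagonal. Assembling:

R = [[1, 0.4688],
 [0.4688, 1]]


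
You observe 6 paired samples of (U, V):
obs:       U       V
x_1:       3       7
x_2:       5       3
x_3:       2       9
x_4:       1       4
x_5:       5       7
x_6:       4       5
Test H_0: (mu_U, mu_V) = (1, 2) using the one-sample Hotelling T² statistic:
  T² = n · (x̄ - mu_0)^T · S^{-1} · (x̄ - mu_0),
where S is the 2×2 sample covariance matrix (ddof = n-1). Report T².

Step 1 — sample mean vector:
  mean(U) = (3 + 5 + 2 + 1 + 5 + 4) / 6 = 20/6 = 3.3333
  mean(V) = (7 + 3 + 9 + 4 + 7 + 5) / 6 = 35/6 = 5.8333
  x̄ = (3.3333, 5.8333),  deviation x̄ - mu_0 = (3.3333, 5.8333) - (1, 2) = (2.3333, 3.8333).

Step 2 — sample covariance matrix, S[i,j] = (1/(n-1)) · Σ_k (x_{k,i} - mean_i) · (x_{k,j} - mean_j), divisor n-1 = 5:
  S[U,U] = ((-0.3333)·(-0.3333) + (1.6667)·(1.6667) + (-1.3333)·(-1.3333) + (-2.3333)·(-2.3333) + (1.6667)·(1.6667) + (0.6667)·(0.6667)) / 5 = 13.3333/5 = 2.6667
  S[U,V] = ((-0.3333)·(1.1667) + (1.6667)·(-2.8333) + (-1.3333)·(3.1667) + (-2.3333)·(-1.8333) + (1.6667)·(1.1667) + (0.6667)·(-0.8333)) / 5 = -3.6667/5 = -0.7333
  S[V,V] = ((1.1667)·(1.1667) + (-2.8333)·(-2.8333) + (3.1667)·(3.1667) + (-1.8333)·(-1.8333) + (1.1667)·(1.1667) + (-0.8333)·(-0.8333)) / 5 = 24.8333/5 = 4.9667
  S = [[2.6667, -0.7333],
 [-0.7333, 4.9667]].

Step 3 — invert S. det(S) = 2.6667·4.9667 - (-0.7333)² = 12.7067.
  S^{-1} = (1/det) · [[d, -b], [-b, a]] = [[0.3909, 0.0577],
 [0.0577, 0.2099]].

Step 4 — quadratic form (x̄ - mu_0)^T · S^{-1} · (x̄ - mu_0):
  S^{-1} · (x̄ - mu_0) = (1.1333, 0.9391),
  (x̄ - mu_0)^T · [...] = (2.3333)·(1.1333) + (3.8333)·(0.9391) = 6.2443.

Step 5 — scale by n: T² = 6 · 6.2443 = 37.4659.

T² ≈ 37.4659


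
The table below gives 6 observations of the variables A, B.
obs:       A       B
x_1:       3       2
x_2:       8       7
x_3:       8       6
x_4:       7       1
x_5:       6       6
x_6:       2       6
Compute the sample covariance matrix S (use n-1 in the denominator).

Step 1 — column means:
  mean(A) = (3 + 8 + 8 + 7 + 6 + 2) / 6 = 34/6 = 5.6667
  mean(B) = (2 + 7 + 6 + 1 + 6 + 6) / 6 = 28/6 = 4.6667

Step 2 — sample covariance S[i,j] = (1/(n-1)) · Σ_k (x_{k,i} - mean_i) · (x_{k,j} - mean_j), with n-1 = 5.
  S[A,A] = ((-2.6667)·(-2.6667) + (2.3333)·(2.3333) + (2.3333)·(2.3333) + (1.3333)·(1.3333) + (0.3333)·(0.3333) + (-3.6667)·(-3.6667)) / 5 = 33.3333/5 = 6.6667
  S[A,B] = ((-2.6667)·(-2.6667) + (2.3333)·(2.3333) + (2.3333)·(1.3333) + (1.3333)·(-3.6667) + (0.3333)·(1.3333) + (-3.6667)·(1.3333)) / 5 = 6.3333/5 = 1.2667
  S[B,B] = ((-2.6667)·(-2.6667) + (2.3333)·(2.3333) + (1.3333)·(1.3333) + (-3.6667)·(-3.6667) + (1.3333)·(1.3333) + (1.3333)·(1.3333)) / 5 = 31.3333/5 = 6.2667

S is symmetric (S[j,i] = S[i,j]). Assembling:

S = [[6.6667, 1.2667],
 [1.2667, 6.2667]]


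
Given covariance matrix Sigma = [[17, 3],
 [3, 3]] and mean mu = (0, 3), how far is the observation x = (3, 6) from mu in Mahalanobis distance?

Step 1 — centre the observation: (x - mu) = (3, 3).

Step 2 — invert Sigma. det(Sigma) = 17·3 - (3)² = 42.
  Sigma^{-1} = (1/det) · [[d, -b], [-b, a]] = [[0.0714, -0.0714],
 [-0.0714, 0.4048]].

Step 3 — form the quadratic (x - mu)^T · Sigma^{-1} · (x - mu):
  Sigma^{-1} · (x - mu) = (0, 1).
  (x - mu)^T · [Sigma^{-1} · (x - mu)] = (3)·(0) + (3)·(1) = 3.

Step 4 — take square root: d = √(3) ≈ 1.7321.

d(x, mu) = √(3) ≈ 1.7321


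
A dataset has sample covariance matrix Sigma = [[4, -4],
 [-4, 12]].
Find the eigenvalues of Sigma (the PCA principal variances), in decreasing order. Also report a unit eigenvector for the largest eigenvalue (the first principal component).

Step 1 — characteristic polynomial of 2×2 Sigma:
  det(Sigma - λI) = λ² - trace · λ + det = 0.
  trace = 4 + 12 = 16, det = 4·12 - (-4)² = 32.
Step 2 — discriminant:
  Δ = trace² - 4·det = 256 - 128 = 128.
Step 3 — eigenvalues:
  λ = (trace ± √Δ)/2 = (16 ± 11.3137)/2,
  λ_1 = 13.6569,  λ_2 = 2.3431.

Step 4 — unit eigenvector for λ_1: solve (Sigma - λ_1 I)v = 0. First row:
  (4 - 13.6569)·v_x + (-4)·v_y = 0, i.e. (-9.6569)·v_x + (-4)·v_y = 0,
  so v ∝ (b, λ_1 - a) = (-4, 9.6569); multiply by -1 so the first entry is positive: u = (4, -9.6569).
  ||u|| = √((4)² + (-9.6569)²) = √(109.2548) ≈ 10.4525,
  v_1 = u/||u|| ≈ (0.3827, -0.9239) (||v_1|| = 1).

λ_1 = 13.6569,  λ_2 = 2.3431;  v_1 ≈ (0.3827, -0.9239)


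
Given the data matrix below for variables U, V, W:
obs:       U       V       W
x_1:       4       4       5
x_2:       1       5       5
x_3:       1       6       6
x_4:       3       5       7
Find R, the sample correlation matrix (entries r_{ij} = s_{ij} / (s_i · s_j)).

Step 1 — column means:
  mean(U) = (4 + 1 + 1 + 3) / 4 = 9/4 = 2.25
  mean(V) = (4 + 5 + 6 + 5) / 4 = 20/4 = 5
  mean(W) = (5 + 5 + 6 + 7) / 4 = 23/4 = 5.75

Step 2 — sample variances and covariances s[i,j] = (1/(n-1)) · Σ_k (x_{k,i} - mean_i) · (x_{k,j} - mean_j), with n-1 = 3:
  s[U,U] = ((1.75)·(1.75) + (-1.25)·(-1.25) + (-1.25)·(-1.25) + (0.75)·(0.75)) / 3 = 6.75/3 = 2.25
  s[U,V] = ((1.75)·(-1) + (-1.25)·(0) + (-1.25)·(1) + (0.75)·(0)) / 3 = -3/3 = -1
  s[U,W] = ((1.75)·(-0.75) + (-1.25)·(-0.75) + (-1.25)·(0.25) + (0.75)·(1.25)) / 3 = 0.25/3 = 0.0833
  s[V,V] = ((-1)·(-1) + (0)·(0) + (1)·(1) + (0)·(0)) / 3 = 2/3 = 0.6667
  s[V,W] = ((-1)·(-0.75) + (0)·(-0.75) + (1)·(0.25) + (0)·(1.25)) / 3 = 1/3 = 0.3333
  s[W,W] = ((-0.75)·(-0.75) + (-0.75)·(-0.75) + (0.25)·(0.25) + (1.25)·(1.25)) / 3 = 2.75/3 = 0.9167
  Sample standard deviations s_i = √(s[i,i]):
  s(U) = √(2.25) = 1.5
  s(V) = √(0.6667) = 0.8165
  s(W) = √(0.9167) = 0.9574

Step 3 — r_{ij} = s_{ij} / (s_i · s_j):
  r[U,U] = 1 (diagonal).
  r[U,V] = -1 / (1.5 · 0.8165) = -1 / 1.2247 = -0.8165
  r[U,W] = 0.0833 / (1.5 · 0.9574) = 0.0833 / 1.4361 = 0.058
  r[V,V] = 1 (diagonal).
  r[V,W] = 0.3333 / (0.8165 · 0.9574) = 0.3333 / 0.7817 = 0.4264
  r[W,W] = 1 (diagonal).

R is symmetric with unit diagonal. Assembling:

R = [[1, -0.8165, 0.058],
 [-0.8165, 1, 0.4264],
 [0.058, 0.4264, 1]]


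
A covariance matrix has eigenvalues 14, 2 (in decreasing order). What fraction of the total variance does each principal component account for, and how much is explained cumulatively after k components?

Step 1 — total variance = trace(Sigma) = Σ λ_i = 14 + 2 = 16.

Step 2 — fraction explained by component i = λ_i / Σ λ:
  PC1: 14/16 = 0.875
  PC2: 2/16 = 0.125

Step 3 — cumulative fraction after k components = (λ_1 + ... + λ_k) / Σ λ:
  k = 1: 14/16 = 0.875
  k = 2: (14 + 2)/16 = 16/16 = 1

Summary (fraction, with percent):

explained: PC1 0.875 (87.5%), PC2 0.125 (12.5%);  cumulative: 0.875, 1


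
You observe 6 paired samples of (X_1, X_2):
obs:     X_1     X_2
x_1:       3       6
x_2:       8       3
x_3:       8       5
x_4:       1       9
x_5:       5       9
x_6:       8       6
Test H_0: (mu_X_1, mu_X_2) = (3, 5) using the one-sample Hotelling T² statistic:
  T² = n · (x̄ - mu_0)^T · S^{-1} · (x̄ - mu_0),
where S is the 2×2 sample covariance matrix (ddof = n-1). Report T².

Step 1 — sample mean vector:
  mean(X_1) = (3 + 8 + 8 + 1 + 5 + 8) / 6 = 33/6 = 5.5
  mean(X_2) = (6 + 3 + 5 + 9 + 9 + 6) / 6 = 38/6 = 6.3333
  x̄ = (5.5, 6.3333),  deviation x̄ - mu_0 = (5.5, 6.3333) - (3, 5) = (2.5, 1.3333).

Step 2 — sample covariance matrix, S[i,j] = (1/(n-1)) · Σ_k (x_{k,i} - mean_i) · (x_{k,j} - mean_j), divisor n-1 = 5:
  S[X_1,X_1] = ((-2.5)·(-2.5) + (2.5)·(2.5) + (2.5)·(2.5) + (-4.5)·(-4.5) + (-0.5)·(-0.5) + (2.5)·(2.5)) / 5 = 45.5/5 = 9.1
  S[X_1,X_2] = ((-2.5)·(-0.3333) + (2.5)·(-3.3333) + (2.5)·(-1.3333) + (-4.5)·(2.6667) + (-0.5)·(2.6667) + (2.5)·(-0.3333)) / 5 = -25/5 = -5
  S[X_2,X_2] = ((-0.3333)·(-0.3333) + (-3.3333)·(-3.3333) + (-1.3333)·(-1.3333) + (2.6667)·(2.6667) + (2.6667)·(2.6667) + (-0.3333)·(-0.3333)) / 5 = 27.3333/5 = 5.4667
  S = [[9.1, -5],
 [-5, 5.4667]].

Step 3 — invert S. det(S) = 9.1·5.4667 - (-5)² = 24.7467.
  S^{-1} = (1/det) · [[d, -b], [-b, a]] = [[0.2209, 0.202],
 [0.202, 0.3677]].

Step 4 — quadratic form (x̄ - mu_0)^T · S^{-1} · (x̄ - mu_0):
  S^{-1} · (x̄ - mu_0) = (0.8217, 0.9954),
  (x̄ - mu_0)^T · [...] = (2.5)·(0.8217) + (1.3333)·(0.9954) = 3.3814.

Step 5 — scale by n: T² = 6 · 3.3814 = 20.2883.

T² ≈ 20.2883


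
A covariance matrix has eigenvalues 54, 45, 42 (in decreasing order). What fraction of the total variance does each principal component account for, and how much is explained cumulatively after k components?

Step 1 — total variance = trace(Sigma) = Σ λ_i = 54 + 45 + 42 = 141.

Step 2 — fraction explained by component i = λ_i / Σ λ:
  PC1: 54/141 = 0.383
  PC2: 45/141 = 0.3191
  PC3: 42/141 = 0.2979

Step 3 — cumulative fraction after k components = (λ_1 + ... + λ_k) / Σ λ:
  k = 1: 54/141 = 0.383
  k = 2: (54 + 45)/141 = 99/141 = 0.7021
  k = 3: (54 + 45 + 42)/141 = 141/141 = 1

Summary (fraction, with percent):

explained: PC1 0.383 (38.3%), PC2 0.3191 (31.91%), PC3 0.2979 (29.79%);  cumulative: 0.383, 0.7021, 1


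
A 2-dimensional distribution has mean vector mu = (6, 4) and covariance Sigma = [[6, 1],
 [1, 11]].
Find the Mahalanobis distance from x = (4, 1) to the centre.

Step 1 — centre the observation: (x - mu) = (-2, -3).

Step 2 — invert Sigma. det(Sigma) = 6·11 - (1)² = 65.
  Sigma^{-1} = (1/det) · [[d, -b], [-b, a]] = [[0.1692, -0.0154],
 [-0.0154, 0.0923]].

Step 3 — form the quadratic (x - mu)^T · Sigma^{-1} · (x - mu):
  Sigma^{-1} · (x - mu) = (-0.2923, -0.2462).
  (x - mu)^T · [Sigma^{-1} · (x - mu)] = (-2)·(-0.2923) + (-3)·(-0.2462) = 1.3231.

Step 4 — take square root: d = √(1.3231) ≈ 1.1503.

d(x, mu) = √(1.3231) ≈ 1.1503


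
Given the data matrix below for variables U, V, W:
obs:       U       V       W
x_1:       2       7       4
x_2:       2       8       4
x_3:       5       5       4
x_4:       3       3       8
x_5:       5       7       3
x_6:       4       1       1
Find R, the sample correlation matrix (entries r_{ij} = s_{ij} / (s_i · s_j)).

Step 1 — column means:
  mean(U) = (2 + 2 + 5 + 3 + 5 + 4) / 6 = 21/6 = 3.5
  mean(V) = (7 + 8 + 5 + 3 + 7 + 1) / 6 = 31/6 = 5.1667
  mean(W) = (4 + 4 + 4 + 8 + 3 + 1) / 6 = 24/6 = 4

Step 2 — sample variances and covariances s[i,j] = (1/(n-1)) · Σ_k (x_{k,i} - mean_i) · (x_{k,j} - mean_j), with n-1 = 5:
  s[U,U] = ((-1.5)·(-1.5) + (-1.5)·(-1.5) + (1.5)·(1.5) + (-0.5)·(-0.5) + (1.5)·(1.5) + (0.5)·(0.5)) / 5 = 9.5/5 = 1.9
  s[U,V] = ((-1.5)·(1.8333) + (-1.5)·(2.8333) + (1.5)·(-0.1667) + (-0.5)·(-2.1667) + (1.5)·(1.8333) + (0.5)·(-4.1667)) / 5 = -5.5/5 = -1.1
  s[U,W] = ((-1.5)·(0) + (-1.5)·(0) + (1.5)·(0) + (-0.5)·(4) + (1.5)·(-1) + (0.5)·(-3)) / 5 = -5/5 = -1
  s[V,V] = ((1.8333)·(1.8333) + (2.8333)·(2.8333) + (-0.1667)·(-0.1667) + (-2.1667)·(-2.1667) + (1.8333)·(1.8333) + (-4.1667)·(-4.1667)) / 5 = 36.8333/5 = 7.3667
  s[V,W] = ((1.8333)·(0) + (2.8333)·(0) + (-0.1667)·(0) + (-2.1667)·(4) + (1.8333)·(-1) + (-4.1667)·(-3)) / 5 = 2/5 = 0.4
  s[W,W] = ((0)·(0) + (0)·(0) + (0)·(0) + (4)·(4) + (-1)·(-1) + (-3)·(-3)) / 5 = 26/5 = 5.2
  Sample standard deviations s_i = √(s[i,i]):
  s(U) = √(1.9) = 1.3784
  s(V) = √(7.3667) = 2.7142
  s(W) = √(5.2) = 2.2804

Step 3 — r_{ij} = s_{ij} / (s_i · s_j):
  r[U,U] = 1 (diagonal).
  r[U,V] = -1.1 / (1.3784 · 2.7142) = -1.1 / 3.7412 = -0.294
  r[U,W] = -1 / (1.3784 · 2.2804) = -1 / 3.1432 = -0.3181
  r[V,V] = 1 (diagonal).
  r[V,W] = 0.4 / (2.7142 · 2.2804) = 0.4 / 6.1892 = 0.0646
  r[W,W] = 1 (diagonal).

R is symmetric with unit diagonal. Assembling:

R = [[1, -0.294, -0.3181],
 [-0.294, 1, 0.0646],
 [-0.3181, 0.0646, 1]]


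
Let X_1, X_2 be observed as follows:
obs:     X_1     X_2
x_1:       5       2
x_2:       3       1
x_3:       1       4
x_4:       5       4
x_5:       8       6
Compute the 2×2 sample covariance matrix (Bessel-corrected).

Step 1 — column means:
  mean(X_1) = (5 + 3 + 1 + 5 + 8) / 5 = 22/5 = 4.4
  mean(X_2) = (2 + 1 + 4 + 4 + 6) / 5 = 17/5 = 3.4

Step 2 — sample covariance S[i,j] = (1/(n-1)) · Σ_k (x_{k,i} - mean_i) · (x_{k,j} - mean_j), with n-1 = 4.
  S[X_1,X_1] = ((0.6)·(0.6) + (-1.4)·(-1.4) + (-3.4)·(-3.4) + (0.6)·(0.6) + (3.6)·(3.6)) / 4 = 27.2/4 = 6.8
  S[X_1,X_2] = ((0.6)·(-1.4) + (-1.4)·(-2.4) + (-3.4)·(0.6) + (0.6)·(0.6) + (3.6)·(2.6)) / 4 = 10.2/4 = 2.55
  S[X_2,X_2] = ((-1.4)·(-1.4) + (-2.4)·(-2.4) + (0.6)·(0.6) + (0.6)·(0.6) + (2.6)·(2.6)) / 4 = 15.2/4 = 3.8

S is symmetric (S[j,i] = S[i,j]). Assembling:

S = [[6.8, 2.55],
 [2.55, 3.8]]


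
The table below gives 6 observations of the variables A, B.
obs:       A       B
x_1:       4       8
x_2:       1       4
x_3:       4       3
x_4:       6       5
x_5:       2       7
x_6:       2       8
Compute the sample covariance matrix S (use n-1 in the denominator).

Step 1 — column means:
  mean(A) = (4 + 1 + 4 + 6 + 2 + 2) / 6 = 19/6 = 3.1667
  mean(B) = (8 + 4 + 3 + 5 + 7 + 8) / 6 = 35/6 = 5.8333

Step 2 — sample covariance S[i,j] = (1/(n-1)) · Σ_k (x_{k,i} - mean_i) · (x_{k,j} - mean_j), with n-1 = 5.
  S[A,A] = ((0.8333)·(0.8333) + (-2.1667)·(-2.1667) + (0.8333)·(0.8333) + (2.8333)·(2.8333) + (-1.1667)·(-1.1667) + (-1.1667)·(-1.1667)) / 5 = 16.8333/5 = 3.3667
  S[A,B] = ((0.8333)·(2.1667) + (-2.1667)·(-1.8333) + (0.8333)·(-2.8333) + (2.8333)·(-0.8333) + (-1.1667)·(1.1667) + (-1.1667)·(2.1667)) / 5 = -2.8333/5 = -0.5667
  S[B,B] = ((2.1667)·(2.1667) + (-1.8333)·(-1.8333) + (-2.8333)·(-2.8333) + (-0.8333)·(-0.8333) + (1.1667)·(1.1667) + (2.1667)·(2.1667)) / 5 = 22.8333/5 = 4.5667

S is symmetric (S[j,i] = S[i,j]). Assembling:

S = [[3.3667, -0.5667],
 [-0.5667, 4.5667]]


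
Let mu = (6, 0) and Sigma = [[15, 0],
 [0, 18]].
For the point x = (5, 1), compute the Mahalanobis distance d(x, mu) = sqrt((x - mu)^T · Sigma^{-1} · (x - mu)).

Step 1 — centre the observation: (x - mu) = (-1, 1).

Step 2 — invert Sigma. det(Sigma) = 15·18 - (0)² = 270.
  Sigma^{-1} = (1/det) · [[d, -b], [-b, a]] = [[0.0667, 0],
 [0, 0.0556]].

Step 3 — form the quadratic (x - mu)^T · Sigma^{-1} · (x - mu):
  Sigma^{-1} · (x - mu) = (-0.0667, 0.0556).
  (x - mu)^T · [Sigma^{-1} · (x - mu)] = (-1)·(-0.0667) + (1)·(0.0556) = 0.1222.

Step 4 — take square root: d = √(0.1222) ≈ 0.3496.

d(x, mu) = √(0.1222) ≈ 0.3496


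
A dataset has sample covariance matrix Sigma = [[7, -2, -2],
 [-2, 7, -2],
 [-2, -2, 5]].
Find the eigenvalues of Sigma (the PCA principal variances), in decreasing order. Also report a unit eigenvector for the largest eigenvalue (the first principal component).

Step 1 — characteristic polynomial p(λ) = det(λI - Sigma) = λ³ - tr·λ² + c_1·λ - det, where tr = trace, c_1 = sum of the principal 2×2 minors, det = det(Sigma):
  tr = 7 + 7 + 5 = 19,
  c_1 = (7·7 - (-2)²) + (7·5 - (-2)²) + (7·5 - (-2)²) = 45 + 31 + 31 = 107,
  det = 7·(7·5 - (-2)²) - (-2)·((-2)·5 - (-2)·(-2)) + (-2)·((-2)·(-2) - 7·(-2)) = 7·(31) - (-2)·(-14) + (-2)·(18) = 153.
  So p(λ) = λ³ - 19λ² + 107λ - 153.
Step 2 — look for an integer root (rational root theorem: any rational root is an integer divisor of 153). Testing λ = 9:
  p(9) = 729 - 1539 + 963 - 153 = 0  ✓
  Dividing out (λ - 9): p(λ) = (λ - 9)(λ² - 10λ + 17).
Step 3 — remaining eigenvalues from the quadratic λ² - 10λ + 17 = 0:
  Δ = 10² - 4·17 = 100 - 68 = 32,  λ = (10 ± √32)/2 = (10 ± 5.6569)/2 ≈ 7.8284 or 2.1716.
  Sorted: λ_1 = 9,  λ_2 = 7.8284,  λ_3 = 2.1716  (check: sum = 19 = tr ✓).

Step 4 — unit eigenvector for λ_1 = 9: v spans the null space of (Sigma - λ_1 I), whose rows are
  r_1 = (-2, -2, -2),  r_2 = (-2, -2, -2),  r_3 = (-2, -2, -4).
  v is orthogonal to every row, so take v ∝ r_1 × r_3 = ((-2)·(-4) - (-2)·(-2), (-2)·(-2) - (-2)·(-4), (-2)·(-2) - (-2)·(-2)) = (4, -4, 0).
  Rescale (divide by 4): u = (1, -1, 0).
  ||u|| = √((1)² + (-1)² + (0)²) = √(2) ≈ 1.4142,  v_1 = u/||u|| ≈ (0.7071, -0.7071, 0) (||v_1|| = 1).

λ_1 = 9,  λ_2 = 7.8284,  λ_3 = 2.1716;  v_1 ≈ (0.7071, -0.7071, 0)


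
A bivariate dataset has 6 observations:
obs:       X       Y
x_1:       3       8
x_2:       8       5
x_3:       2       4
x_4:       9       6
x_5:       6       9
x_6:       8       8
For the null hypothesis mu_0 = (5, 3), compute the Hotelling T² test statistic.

Step 1 — sample mean vector:
  mean(X) = (3 + 8 + 2 + 9 + 6 + 8) / 6 = 36/6 = 6
  mean(Y) = (8 + 5 + 4 + 6 + 9 + 8) / 6 = 40/6 = 6.6667
  x̄ = (6, 6.6667),  deviation x̄ - mu_0 = (6, 6.6667) - (5, 3) = (1, 3.6667).

Step 2 — sample covariance matrix, S[i,j] = (1/(n-1)) · Σ_k (x_{k,i} - mean_i) · (x_{k,j} - mean_j), divisor n-1 = 5:
  S[X,X] = ((-3)·(-3) + (2)·(2) + (-4)·(-4) + (3)·(3) + (0)·(0) + (2)·(2)) / 5 = 42/5 = 8.4
  S[X,Y] = ((-3)·(1.3333) + (2)·(-1.6667) + (-4)·(-2.6667) + (3)·(-0.6667) + (0)·(2.3333) + (2)·(1.3333)) / 5 = 4/5 = 0.8
  S[Y,Y] = ((1.3333)·(1.3333) + (-1.6667)·(-1.6667) + (-2.6667)·(-2.6667) + (-0.6667)·(-0.6667) + (2.3333)·(2.3333) + (1.3333)·(1.3333)) / 5 = 19.3333/5 = 3.8667
  S = [[8.4, 0.8],
 [0.8, 3.8667]].

Step 3 — invert S. det(S) = 8.4·3.8667 - (0.8)² = 31.84.
  S^{-1} = (1/det) · [[d, -b], [-b, a]] = [[0.1214, -0.0251],
 [-0.0251, 0.2638]].

Step 4 — quadratic form (x̄ - mu_0)^T · S^{-1} · (x̄ - mu_0):
  S^{-1} · (x̄ - mu_0) = (0.0293, 0.9422),
  (x̄ - mu_0)^T · [...] = (1)·(0.0293) + (3.6667)·(0.9422) = 3.4841.

Step 5 — scale by n: T² = 6 · 3.4841 = 20.9045.

T² ≈ 20.9045


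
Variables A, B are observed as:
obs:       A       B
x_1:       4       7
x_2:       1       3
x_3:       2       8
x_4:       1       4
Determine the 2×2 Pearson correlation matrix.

Step 1 — column means:
  mean(A) = (4 + 1 + 2 + 1) / 4 = 8/4 = 2
  mean(B) = (7 + 3 + 8 + 4) / 4 = 22/4 = 5.5

Step 2 — sample variances and covariances s[i,j] = (1/(n-1)) · Σ_k (x_{k,i} - mean_i) · (x_{k,j} - mean_j), with n-1 = 3:
  s[A,A] = ((2)·(2) + (-1)·(-1) + (0)·(0) + (-1)·(-1)) / 3 = 6/3 = 2
  s[A,B] = ((2)·(1.5) + (-1)·(-2.5) + (0)·(2.5) + (-1)·(-1.5)) / 3 = 7/3 = 2.3333
  s[B,B] = ((1.5)·(1.5) + (-2.5)·(-2.5) + (2.5)·(2.5) + (-1.5)·(-1.5)) / 3 = 17/3 = 5.6667
  Sample standard deviations s_i = √(s[i,i]):
  s(A) = √(2) = 1.4142
  s(B) = √(5.6667) = 2.3805

Step 3 — r_{ij} = s_{ij} / (s_i · s_j):
  r[A,A] = 1 (diagonal).
  r[A,B] = 2.3333 / (1.4142 · 2.3805) = 2.3333 / 3.3665 = 0.6931
  r[B,B] = 1 (diagonal).

R is symmetric with unit diagonal. Assembling:

R = [[1, 0.6931],
 [0.6931, 1]]


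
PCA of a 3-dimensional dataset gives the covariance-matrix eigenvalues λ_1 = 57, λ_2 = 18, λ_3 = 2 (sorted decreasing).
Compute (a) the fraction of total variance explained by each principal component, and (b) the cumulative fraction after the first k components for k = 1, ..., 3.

Step 1 — total variance = trace(Sigma) = Σ λ_i = 57 + 18 + 2 = 77.

Step 2 — fraction explained by component i = λ_i / Σ λ:
  PC1: 57/77 = 0.7403
  PC2: 18/77 = 0.2338
  PC3: 2/77 = 0.026

Step 3 — cumulative fraction after k components = (λ_1 + ... + λ_k) / Σ λ:
  k = 1: 57/77 = 0.7403
  k = 2: (57 + 18)/77 = 75/77 = 0.974
  k = 3: (57 + 18 + 2)/77 = 77/77 = 1

Summary (fraction, with percent):

explained: PC1 0.7403 (74.03%), PC2 0.2338 (23.38%), PC3 0.026 (2.6%);  cumulative: 0.7403, 0.974, 1


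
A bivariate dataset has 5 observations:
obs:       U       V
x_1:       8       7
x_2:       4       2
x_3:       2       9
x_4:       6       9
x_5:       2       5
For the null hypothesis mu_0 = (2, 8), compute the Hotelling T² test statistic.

Step 1 — sample mean vector:
  mean(U) = (8 + 4 + 2 + 6 + 2) / 5 = 22/5 = 4.4
  mean(V) = (7 + 2 + 9 + 9 + 5) / 5 = 32/5 = 6.4
  x̄ = (4.4, 6.4),  deviation x̄ - mu_0 = (4.4, 6.4) - (2, 8) = (2.4, -1.6).

Step 2 — sample covariance matrix, S[i,j] = (1/(n-1)) · Σ_k (x_{k,i} - mean_i) · (x_{k,j} - mean_j), divisor n-1 = 4:
  S[U,U] = ((3.6)·(3.6) + (-0.4)·(-0.4) + (-2.4)·(-2.4) + (1.6)·(1.6) + (-2.4)·(-2.4)) / 4 = 27.2/4 = 6.8
  S[U,V] = ((3.6)·(0.6) + (-0.4)·(-4.4) + (-2.4)·(2.6) + (1.6)·(2.6) + (-2.4)·(-1.4)) / 4 = 5.2/4 = 1.3
  S[V,V] = ((0.6)·(0.6) + (-4.4)·(-4.4) + (2.6)·(2.6) + (2.6)·(2.6) + (-1.4)·(-1.4)) / 4 = 35.2/4 = 8.8
  S = [[6.8, 1.3],
 [1.3, 8.8]].

Step 3 — invert S. det(S) = 6.8·8.8 - (1.3)² = 58.15.
  S^{-1} = (1/det) · [[d, -b], [-b, a]] = [[0.1513, -0.0224],
 [-0.0224, 0.1169]].

Step 4 — quadratic form (x̄ - mu_0)^T · S^{-1} · (x̄ - mu_0):
  S^{-1} · (x̄ - mu_0) = (0.399, -0.2408),
  (x̄ - mu_0)^T · [...] = (2.4)·(0.399) + (-1.6)·(-0.2408) = 1.3427.

Step 5 — scale by n: T² = 5 · 1.3427 = 6.7137.

T² ≈ 6.7137


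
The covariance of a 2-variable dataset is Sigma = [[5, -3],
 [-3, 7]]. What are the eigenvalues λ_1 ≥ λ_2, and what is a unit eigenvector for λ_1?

Step 1 — characteristic polynomial of 2×2 Sigma:
  det(Sigma - λI) = λ² - trace · λ + det = 0.
  trace = 5 + 7 = 12, det = 5·7 - (-3)² = 26.
Step 2 — discriminant:
  Δ = trace² - 4·det = 144 - 104 = 40.
Step 3 — eigenvalues:
  λ = (trace ± √Δ)/2 = (12 ± 6.3246)/2,
  λ_1 = 9.1623,  λ_2 = 2.8377.

Step 4 — unit eigenvector for λ_1: solve (Sigma - λ_1 I)v = 0. First row:
  (5 - 9.1623)·v_x + (-3)·v_y = 0, i.e. (-4.1623)·v_x + (-3)·v_y = 0,
  so v ∝ (b, λ_1 - a) = (-3, 4.1623); multiply by -1 so the first entry is positive: u = (3, -4.1623).
  ||u|| = √((3)² + (-4.1623)²) = √(26.3246) ≈ 5.1307,
  v_1 = u/||u|| ≈ (0.5847, -0.8112) (||v_1|| = 1).

λ_1 = 9.1623,  λ_2 = 2.8377;  v_1 ≈ (0.5847, -0.8112)


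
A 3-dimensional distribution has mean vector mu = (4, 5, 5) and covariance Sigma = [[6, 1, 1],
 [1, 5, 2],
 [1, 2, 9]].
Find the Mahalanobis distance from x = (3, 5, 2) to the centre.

Step 1 — centre the observation: (x - mu) = (-1, 0, -3).

Step 2 — invert Sigma (cofactor / det for 3×3, or solve directly):
  Sigma^{-1} = [[0.1737, -0.0297, -0.0127],
 [-0.0297, 0.2246, -0.0466],
 [-0.0127, -0.0466, 0.1229]].

Step 3 — form the quadratic (x - mu)^T · Sigma^{-1} · (x - mu):
  Sigma^{-1} · (x - mu) = (-0.1356, 0.1695, -0.3559).
  (x - mu)^T · [Sigma^{-1} · (x - mu)] = (-1)·(-0.1356) + (0)·(0.1695) + (-3)·(-0.3559) = 1.2034.

Step 4 — take square root: d = √(1.2034) ≈ 1.097.

d(x, mu) = √(1.2034) ≈ 1.097


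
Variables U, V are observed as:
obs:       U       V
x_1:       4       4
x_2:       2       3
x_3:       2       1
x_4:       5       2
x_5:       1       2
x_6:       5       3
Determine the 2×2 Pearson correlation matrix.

Step 1 — column means:
  mean(U) = (4 + 2 + 2 + 5 + 1 + 5) / 6 = 19/6 = 3.1667
  mean(V) = (4 + 3 + 1 + 2 + 2 + 3) / 6 = 15/6 = 2.5

Step 2 — sample variances and covariances s[i,j] = (1/(n-1)) · Σ_k (x_{k,i} - mean_i) · (x_{k,j} - mean_j), with n-1 = 5:
  s[U,U] = ((0.8333)·(0.8333) + (-1.1667)·(-1.1667) + (-1.1667)·(-1.1667) + (1.8333)·(1.8333) + (-2.1667)·(-2.1667) + (1.8333)·(1.8333)) / 5 = 14.8333/5 = 2.9667
  s[U,V] = ((0.8333)·(1.5) + (-1.1667)·(0.5) + (-1.1667)·(-1.5) + (1.8333)·(-0.5) + (-2.1667)·(-0.5) + (1.8333)·(0.5)) / 5 = 3.5/5 = 0.7
  s[V,V] = ((1.5)·(1.5) + (0.5)·(0.5) + (-1.5)·(-1.5) + (-0.5)·(-0.5) + (-0.5)·(-0.5) + (0.5)·(0.5)) / 5 = 5.5/5 = 1.1
  Sample standard deviations s_i = √(s[i,i]):
  s(U) = √(2.9667) = 1.7224
  s(V) = √(1.1) = 1.0488

Step 3 — r_{ij} = s_{ij} / (s_i · s_j):
  r[U,U] = 1 (diagonal).
  r[U,V] = 0.7 / (1.7224 · 1.0488) = 0.7 / 1.8065 = 0.3875
  r[V,V] = 1 (diagonal).

R is symmetric with unit diagonal. Assembling:

R = [[1, 0.3875],
 [0.3875, 1]]
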